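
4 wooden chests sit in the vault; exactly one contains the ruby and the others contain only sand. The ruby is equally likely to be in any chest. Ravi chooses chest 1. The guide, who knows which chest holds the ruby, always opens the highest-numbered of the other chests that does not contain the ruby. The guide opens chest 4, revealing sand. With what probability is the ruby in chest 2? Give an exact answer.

1/3

Condition on the true location of the ruby.
If it is in any of chests 1, 2, and 3 (prior 1/4 each): chest 4 is the highest-numbered option available, probability 1; weight (1/4)·1 = 1/4 each.
If it is in chest 4 (prior 1/4): the guide opened chest 4, so this case is ruled out; weight (1/4)·0 = 0.
The weights sum to 3/4.
So P(the ruby in chest 2 | the guide opened chest 4) = (1/4) / (3/4) = 1/3.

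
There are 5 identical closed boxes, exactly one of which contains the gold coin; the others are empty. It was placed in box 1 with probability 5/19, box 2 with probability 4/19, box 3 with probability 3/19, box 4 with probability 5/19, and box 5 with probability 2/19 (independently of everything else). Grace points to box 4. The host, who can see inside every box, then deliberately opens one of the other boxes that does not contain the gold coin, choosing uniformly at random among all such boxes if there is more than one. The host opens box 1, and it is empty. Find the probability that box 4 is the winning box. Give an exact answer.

Consider each possible location of the gold coin in turn.
If it is in box 1 (prior 5/19): the host opened box 1, so this case is ruled out; weight (5/19)·0 = 0.
If it is in box 2 (prior 4/19): the host has 3 equally likely choices, so probability 1/3; weight (4/19)·(1/3) = 4/57.
If it is in box 3 (prior 3/19): the host has 3 equally likely choices, so probability 1/3; weight (3/19)·(1/3) = 1/19.
If it is in box 4 (prior 5/19): the host has 4 equally likely choices, so probability 1/4; weight (5/19)·(1/4) = 5/76.
If it is in box 5 (prior 2/19): the host has 3 equally likely choices, so probability 1/3; weight (2/19)·(1/3) = 2/57.
The weights sum to 17/76.
So P(the gold coin in box 4 | the host opened box 1) = (5/76) / (17/76) = 5/17.

5/17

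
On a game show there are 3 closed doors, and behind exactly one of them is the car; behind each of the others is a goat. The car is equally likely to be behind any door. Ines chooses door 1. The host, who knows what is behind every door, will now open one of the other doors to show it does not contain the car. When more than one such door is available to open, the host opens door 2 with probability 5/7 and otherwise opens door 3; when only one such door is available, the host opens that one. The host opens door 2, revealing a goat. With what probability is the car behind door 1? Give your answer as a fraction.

5/12

Condition on the true location of the car.
If it is behind door 1 (prior 1/3): door 2 is available, opened with probability 5/7; weight (1/3)·(5/7) = 5/21.
If it is behind door 2 (prior 1/3): the host opened door 2, so this case is ruled out; weight (1/3)·0 = 0.
If it is behind door 3 (prior 1/3): only door 2 is available, probability 1; weight (1/3)·1 = 1/3.
The weights sum to 4/7.
So P(the car behind door 1 | the host opened door 2) = (5/21) / (4/7) = 5/12.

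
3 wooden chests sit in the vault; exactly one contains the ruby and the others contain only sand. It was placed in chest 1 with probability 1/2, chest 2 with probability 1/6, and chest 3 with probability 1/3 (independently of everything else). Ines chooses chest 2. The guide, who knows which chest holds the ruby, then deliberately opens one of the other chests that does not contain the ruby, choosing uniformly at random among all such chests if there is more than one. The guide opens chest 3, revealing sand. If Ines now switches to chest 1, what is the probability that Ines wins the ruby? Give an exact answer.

6/7

Consider each possible location of the ruby in turn.
If it is in chest 1 (prior 1/2): the guide has no choice, probability 1; weight (1/2)·1 = 1/2.
If it is in chest 2 (prior 1/6): the guide has 2 equally likely choices, so probability 1/2; weight (1/6)·(1/2) = 1/12.
If it is in chest 3 (prior 1/3): the guide opened chest 3, so this case is ruled out; weight (1/3)·0 = 0.
The weights sum to 7/12.
So P(the ruby in chest 1 | the guide opened chest 3) = (1/2) / (7/12) = 6/7.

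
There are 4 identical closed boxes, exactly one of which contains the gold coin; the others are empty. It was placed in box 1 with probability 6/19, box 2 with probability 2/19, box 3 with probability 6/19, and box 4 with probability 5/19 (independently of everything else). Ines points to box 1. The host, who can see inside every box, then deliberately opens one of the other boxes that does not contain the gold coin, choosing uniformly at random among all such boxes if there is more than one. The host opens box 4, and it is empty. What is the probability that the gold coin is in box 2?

1/6

Apply Bayes' rule, conditioning on where the gold coin actually is.
If it is in box 1 (prior 6/19): the host has 3 equally likely choices, so probability 1/3; weight (6/19)·(1/3) = 2/19.
If it is in box 2 (prior 2/19): the host has 2 equally likely choices, so probability 1/2; weight (2/19)·(1/2) = 1/19.
If it is in box 3 (prior 6/19): the host has 2 equally likely choices, so probability 1/2; weight (6/19)·(1/2) = 3/19.
If it is in box 4 (prior 5/19): the host opened box 4, so this case is ruled out; weight (5/19)·0 = 0.
The weights sum to 6/19.
So P(the gold coin in box 2 | the host opened box 4) = (1/19) / (6/19) = 1/6.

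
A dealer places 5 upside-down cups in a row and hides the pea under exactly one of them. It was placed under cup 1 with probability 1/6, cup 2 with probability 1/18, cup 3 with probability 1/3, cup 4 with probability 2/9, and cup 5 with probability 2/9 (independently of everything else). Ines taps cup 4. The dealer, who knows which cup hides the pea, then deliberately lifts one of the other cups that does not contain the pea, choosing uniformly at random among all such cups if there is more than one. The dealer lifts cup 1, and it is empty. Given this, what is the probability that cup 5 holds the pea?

2/7

Condition on the true location of the pea.
If it is under cup 1 (prior 1/6): the dealer opened cup 1, so this case is ruled out; weight (1/6)·0 = 0.
If it is under cup 2 (prior 1/18): the dealer has 3 equally likely choices, so probability 1/3; weight (1/18)·(1/3) = 1/54.
If it is under cup 3 (prior 1/3): the dealer has 3 equally likely choices, so probability 1/3; weight (1/3)·(1/3) = 1/9.
If it is under cup 4 (prior 2/9): the dealer has 4 equally likely choices, so probability 1/4; weight (2/9)·(1/4) = 1/18.
If it is under cup 5 (prior 2/9): the dealer has 3 equally likely choices, so probability 1/3; weight (2/9)·(1/3) = 2/27.
The weights sum to 7/27.
So P(the pea under cup 5 | the dealer opened cup 1) = (2/27) / (7/27) = 2/7.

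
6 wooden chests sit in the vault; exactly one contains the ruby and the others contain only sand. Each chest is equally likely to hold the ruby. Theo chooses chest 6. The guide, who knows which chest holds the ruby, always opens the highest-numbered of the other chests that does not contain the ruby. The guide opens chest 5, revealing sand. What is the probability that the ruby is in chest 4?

1/5

Condition on the true location of the ruby.
If it is in any of chests 1, 2, 3, 4, and 6 (prior 1/6 each): chest 5 is the highest-numbered option available, probability 1; weight (1/6)·1 = 1/6 each.
If it is in chest 5 (prior 1/6): the guide opened chest 5, so this case is ruled out; weight (1/6)·0 = 0.
The weights sum to 5/6.
So P(the ruby in chest 4 | the guide opened chest 5) = (1/6) / (5/6) = 1/5.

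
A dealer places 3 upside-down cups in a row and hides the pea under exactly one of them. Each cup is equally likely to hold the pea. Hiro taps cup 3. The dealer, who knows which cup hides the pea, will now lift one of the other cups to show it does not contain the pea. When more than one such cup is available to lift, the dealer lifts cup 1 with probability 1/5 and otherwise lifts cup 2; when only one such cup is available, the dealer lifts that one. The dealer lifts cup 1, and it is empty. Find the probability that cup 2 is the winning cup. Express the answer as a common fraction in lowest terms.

5/6

Consider each possible location of the pea in turn.
If it is under cup 1 (prior 1/3): the dealer opened cup 1, so this case is ruled out; weight (1/3)·0 = 0.
If it is under cup 2 (prior 1/3): only cup 1 is available, probability 1; weight (1/3)·1 = 1/3.
If it is under cup 3 (prior 1/3): cup 1 is available, opened with probability 1/5; weight (1/3)·(1/5) = 1/15.
The weights sum to 2/5.
So P(the pea under cup 2 | the dealer opened cup 1) = (1/3) / (2/5) = 5/6.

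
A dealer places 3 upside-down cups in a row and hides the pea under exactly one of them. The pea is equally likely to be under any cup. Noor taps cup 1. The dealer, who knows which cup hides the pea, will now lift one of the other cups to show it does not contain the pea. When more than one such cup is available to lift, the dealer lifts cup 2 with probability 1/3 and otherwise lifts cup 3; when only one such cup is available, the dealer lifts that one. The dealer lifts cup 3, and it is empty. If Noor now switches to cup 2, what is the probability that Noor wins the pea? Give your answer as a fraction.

3/5

Apply Bayes' rule, conditioning on where the pea actually is.
If it is under cup 1 (prior 1/3): cup 2 is available but not opened, probability 2/3; weight (1/3)·(2/3) = 2/9.
If it is under cup 2 (prior 1/3): only cup 3 is available, probability 1; weight (1/3)·1 = 1/3.
If it is under cup 3 (prior 1/3): the dealer opened cup 3, so this case is ruled out; weight (1/3)·0 = 0.
The weights sum to 5/9.
So P(the pea under cup 2 | the dealer opened cup 3) = (1/3) / (5/9) = 3/5.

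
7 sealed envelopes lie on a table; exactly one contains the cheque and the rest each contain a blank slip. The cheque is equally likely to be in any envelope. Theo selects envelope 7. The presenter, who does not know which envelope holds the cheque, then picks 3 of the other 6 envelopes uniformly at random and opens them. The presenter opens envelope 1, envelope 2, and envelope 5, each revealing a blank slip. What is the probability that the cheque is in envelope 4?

1/4

Apply Bayes' rule, conditioning on where the cheque actually is.
If it is in any of envelopes 1, 2, and 5 (prior 1/7 each): that envelope was opened and seen not to hold the prize — ruled out; weight (1/7)·0 = 0 each.
If it is in any of envelopes 3, 4, 6, and 7 (prior 1/7 each): the presenter picks exactly this set with probability 1/20 regardless, and none is the prize; weight (1/7)·(1/20) = 1/140 each.
The weights sum to 1/35.
So P(the cheque in envelope 4 | the presenter opened envelope 1, envelope 2, and envelope 5) = (1/140) / (1/35) = 1/4.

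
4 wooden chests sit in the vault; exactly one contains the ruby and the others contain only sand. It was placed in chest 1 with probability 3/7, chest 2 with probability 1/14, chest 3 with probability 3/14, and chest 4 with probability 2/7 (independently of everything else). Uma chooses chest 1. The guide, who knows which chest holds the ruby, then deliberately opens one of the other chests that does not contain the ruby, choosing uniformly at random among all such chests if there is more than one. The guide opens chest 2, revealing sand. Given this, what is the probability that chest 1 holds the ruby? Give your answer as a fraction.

4/11

Condition on the true location of the ruby.
If it is in chest 1 (prior 3/7): the guide has 3 equally likely choices, so probability 1/3; weight (3/7)·(1/3) = 1/7.
If it is in chest 2 (prior 1/14): the guide opened chest 2, so this case is ruled out; weight (1/14)·0 = 0.
If it is in chest 3 (prior 3/14): the guide has 2 equally likely choices, so probability 1/2; weight (3/14)·(1/2) = 3/28.
If it is in chest 4 (prior 2/7): the guide has 2 equally likely choices, so probability 1/2; weight (2/7)·(1/2) = 1/7.
The weights sum to 11/28.
So P(the ruby in chest 1 | the guide opened chest 2) = (1/7) / (11/28) = 4/11.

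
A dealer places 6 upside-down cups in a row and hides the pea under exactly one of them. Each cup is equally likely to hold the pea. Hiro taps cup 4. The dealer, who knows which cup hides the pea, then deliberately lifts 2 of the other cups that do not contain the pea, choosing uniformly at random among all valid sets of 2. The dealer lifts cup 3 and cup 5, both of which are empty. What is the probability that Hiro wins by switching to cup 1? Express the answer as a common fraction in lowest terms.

Apply Bayes' rule, conditioning on where the pea actually is.
If it is under any of cups 1, 2, and 6 (prior 1/6 each): the dealer has 6 equally likely choices, so probability 1/6; weight (1/6)·(1/6) = 1/36 each.
If it is under either of cups 3 and 5 (prior 1/6 each): that cup was opened and seen not to hold the prize — ruled out; weight (1/6)·0 = 0 each.
If it is under cup 4 (prior 1/6): the dealer has 10 equally likely choices, so probability 1/10; weight (1/6)·(1/10) = 1/60.
The weights sum to 1/10.
So P(the pea under cup 1 | the dealer opened cup 3 and cup 5) = (1/36) / (1/10) = 5/18.

5/18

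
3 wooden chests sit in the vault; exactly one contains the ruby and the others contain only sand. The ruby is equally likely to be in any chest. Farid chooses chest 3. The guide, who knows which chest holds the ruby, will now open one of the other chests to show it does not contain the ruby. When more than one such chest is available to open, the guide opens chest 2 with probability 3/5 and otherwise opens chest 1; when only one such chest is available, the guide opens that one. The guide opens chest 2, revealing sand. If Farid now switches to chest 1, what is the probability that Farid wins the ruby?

Apply Bayes' rule, conditioning on where the ruby actually is.
If it is in chest 1 (prior 1/3): only chest 2 is available, probability 1; weight (1/3)·1 = 1/3.
If it is in chest 2 (prior 1/3): the guide opened chest 2, so this case is ruled out; weight (1/3)·0 = 0.
If it is in chest 3 (prior 1/3): chest 2 is available, opened with probability 3/5; weight (1/3)·(3/5) = 1/5.
The weights sum to 8/15.
So P(the ruby in chest 1 | the guide opened chest 2) = (1/3) / (8/15) = 5/8.

5/8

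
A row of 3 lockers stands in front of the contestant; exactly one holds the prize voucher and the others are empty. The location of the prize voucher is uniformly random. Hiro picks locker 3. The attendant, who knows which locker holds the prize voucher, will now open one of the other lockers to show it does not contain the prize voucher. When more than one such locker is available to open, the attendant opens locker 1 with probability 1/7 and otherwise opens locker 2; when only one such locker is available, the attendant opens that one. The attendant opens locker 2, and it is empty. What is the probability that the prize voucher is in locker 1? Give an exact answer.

Condition on the true location of the prize voucher.
If it is in locker 1 (prior 1/3): only locker 2 is available, probability 1; weight (1/3)·1 = 1/3.
If it is in locker 2 (prior 1/3): the attendant opened locker 2, so this case is ruled out; weight (1/3)·0 = 0.
If it is in locker 3 (prior 1/3): locker 1 is available but not opened, probability 6/7; weight (1/3)·(6/7) = 2/7.
The weights sum to 13/21.
So P(the prize voucher in locker 1 | the attendant opened locker 2) = (1/3) / (13/21) = 7/13.

7/13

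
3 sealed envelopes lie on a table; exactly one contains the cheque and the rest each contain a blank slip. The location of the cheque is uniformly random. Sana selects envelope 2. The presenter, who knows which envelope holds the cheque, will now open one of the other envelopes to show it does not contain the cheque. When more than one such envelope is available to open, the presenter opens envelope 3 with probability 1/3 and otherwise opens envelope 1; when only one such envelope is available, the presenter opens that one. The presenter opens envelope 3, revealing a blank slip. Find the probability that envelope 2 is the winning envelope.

1/4

Consider each possible location of the cheque in turn.
If it is in envelope 1 (prior 1/3): only envelope 3 is available, probability 1; weight (1/3)·1 = 1/3.
If it is in envelope 2 (prior 1/3): envelope 3 is available, opened with probability 1/3; weight (1/3)·(1/3) = 1/9.
If it is in envelope 3 (prior 1/3): the presenter opened envelope 3, so this case is ruled out; weight (1/3)·0 = 0.
The weights sum to 4/9.
So P(the cheque in envelope 2 | the presenter opened envelope 3) = (1/9) / (4/9) = 1/4.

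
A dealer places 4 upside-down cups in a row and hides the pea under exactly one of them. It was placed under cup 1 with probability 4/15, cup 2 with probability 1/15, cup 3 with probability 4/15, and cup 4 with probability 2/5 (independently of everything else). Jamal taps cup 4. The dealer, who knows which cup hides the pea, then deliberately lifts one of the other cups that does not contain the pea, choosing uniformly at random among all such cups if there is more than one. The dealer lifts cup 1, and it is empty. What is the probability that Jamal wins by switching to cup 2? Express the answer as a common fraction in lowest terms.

1/9

Consider each possible location of the pea in turn.
If it is under cup 1 (prior 4/15): the dealer opened cup 1, so this case is ruled out; weight (4/15)·0 = 0.
If it is under cup 2 (prior 1/15): the dealer has 2 equally likely choices, so probability 1/2; weight (1/15)·(1/2) = 1/30.
If it is under cup 3 (prior 4/15): the dealer has 2 equally likely choices, so probability 1/2; weight (4/15)·(1/2) = 2/15.
If it is under cup 4 (prior 2/5): the dealer has 3 equally likely choices, so probability 1/3; weight (2/5)·(1/3) = 2/15.
The weights sum to 3/10.
So P(the pea under cup 2 | the dealer opened cup 1) = (1/30) / (3/10) = 1/9.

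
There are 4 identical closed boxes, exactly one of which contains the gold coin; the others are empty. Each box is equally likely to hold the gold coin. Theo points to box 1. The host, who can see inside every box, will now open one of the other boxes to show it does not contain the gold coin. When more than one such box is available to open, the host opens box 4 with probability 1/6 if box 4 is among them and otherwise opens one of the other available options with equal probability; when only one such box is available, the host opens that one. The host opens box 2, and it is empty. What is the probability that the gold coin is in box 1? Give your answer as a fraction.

5/21

Condition on the true location of the gold coin.
If it is in box 1 (prior 1/4): box 4 is available but not opened; box 2 gets probability (1 − 1/6)/2 = 5/12; weight (1/4)·(5/12) = 5/48.
If it is in box 2 (prior 1/4): the host opened box 2, so this case is ruled out; weight (1/4)·0 = 0.
If it is in box 3 (prior 1/4): box 4 is available but not opened, probability 5/6; weight (1/4)·(5/6) = 5/24.
If it is in box 4 (prior 1/4): box 4 holds the prize so is unavailable; the host chooses uniformly among the 2 others, probability 1/2; weight (1/4)·(1/2) = 1/8.
The weights sum to 7/16.
So P(the gold coin in box 1 | the host opened box 2) = (5/48) / (7/16) = 5/21.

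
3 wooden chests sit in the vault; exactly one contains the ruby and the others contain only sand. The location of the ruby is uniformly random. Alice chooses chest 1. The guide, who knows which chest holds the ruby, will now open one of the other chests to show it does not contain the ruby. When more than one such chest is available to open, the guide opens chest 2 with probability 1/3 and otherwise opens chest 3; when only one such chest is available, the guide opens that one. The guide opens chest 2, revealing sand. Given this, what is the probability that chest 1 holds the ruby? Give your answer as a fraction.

1/4

Apply Bayes' rule, conditioning on where the ruby actually is.
If it is in chest 1 (prior 1/3): chest 2 is available, opened with probability 1/3; weight (1/3)·(1/3) = 1/9.
If it is in chest 2 (prior 1/3): the guide opened chest 2, so this case is ruled out; weight (1/3)·0 = 0.
If it is in chest 3 (prior 1/3): only chest 2 is available, probability 1; weight (1/3)·1 = 1/3.
The weights sum to 4/9.
So P(the ruby in chest 1 | the guide opened chest 2) = (1/9) / (4/9) = 1/4.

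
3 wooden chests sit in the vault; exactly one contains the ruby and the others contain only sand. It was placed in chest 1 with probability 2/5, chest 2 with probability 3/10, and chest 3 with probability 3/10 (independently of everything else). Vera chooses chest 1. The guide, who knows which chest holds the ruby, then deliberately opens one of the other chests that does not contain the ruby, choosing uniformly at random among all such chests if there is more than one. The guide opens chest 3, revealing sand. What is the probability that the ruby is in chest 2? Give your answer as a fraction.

3/5

Consider each possible location of the ruby in turn.
If it is in chest 1 (prior 2/5): the guide has 2 equally likely choices, so probability 1/2; weight (2/5)·(1/2) = 1/5.
If it is in chest 2 (prior 3/10): the guide has no choice, probability 1; weight (3/10)·1 = 3/10.
If it is in chest 3 (prior 3/10): the guide opened chest 3, so this case is ruled out; weight (3/10)·0 = 0.
The weights sum to 1/2.
So P(the ruby in chest 2 | the guide opened chest 3) = (3/10) / (1/2) = 3/5.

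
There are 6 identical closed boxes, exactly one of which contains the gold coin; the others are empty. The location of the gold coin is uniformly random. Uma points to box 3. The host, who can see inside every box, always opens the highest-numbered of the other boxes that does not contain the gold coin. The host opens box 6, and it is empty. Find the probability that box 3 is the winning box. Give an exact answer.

1/5

Condition on the true location of the gold coin.
If it is in any of boxes 1, 2, 3, 4, and 5 (prior 1/6 each): box 6 is the highest-numbered option available, probability 1; weight (1/6)·1 = 1/6 each.
If it is in box 6 (prior 1/6): the host opened box 6, so this case is ruled out; weight (1/6)·0 = 0.
The weights sum to 5/6.
So P(the gold coin in box 3 | the host opened box 6) = (1/6) / (5/6) = 1/5.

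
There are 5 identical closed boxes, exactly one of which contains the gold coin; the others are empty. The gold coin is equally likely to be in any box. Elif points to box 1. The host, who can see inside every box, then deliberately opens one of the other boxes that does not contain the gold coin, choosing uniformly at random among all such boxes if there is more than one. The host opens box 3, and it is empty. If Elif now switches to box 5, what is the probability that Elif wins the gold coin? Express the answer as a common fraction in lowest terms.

4/15

Consider each possible location of the gold coin in turn.
If it is in box 1 (prior 1/5): the host has 4 equally likely choices, so probability 1/4; weight (1/5)·(1/4) = 1/20.
If it is in any of boxes 2, 4, and 5 (prior 1/5 each): the host has 3 equally likely choices, so probability 1/3; weight (1/5)·(1/3) = 1/15 each.
If it is in box 3 (prior 1/5): the host opened box 3, so this case is ruled out; weight (1/5)·0 = 0.
The weights sum to 1/4.
So P(the gold coin in box 5 | the host opened box 3) = (1/15) / (1/4) = 4/15.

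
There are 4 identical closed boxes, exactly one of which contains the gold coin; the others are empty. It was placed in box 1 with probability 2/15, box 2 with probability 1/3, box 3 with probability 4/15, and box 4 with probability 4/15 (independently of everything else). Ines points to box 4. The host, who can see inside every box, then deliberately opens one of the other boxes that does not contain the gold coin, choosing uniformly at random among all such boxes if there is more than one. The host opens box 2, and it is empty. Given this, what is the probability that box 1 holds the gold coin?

3/13

Condition on the true location of the gold coin.
If it is in box 1 (prior 2/15): the host has 2 equally likely choices, so probability 1/2; weight (2/15)·(1/2) = 1/15.
If it is in box 2 (prior 1/3): the host opened box 2, so this case is ruled out; weight (1/3)·0 = 0.
If it is in box 3 (prior 4/15): the host has 2 equally likely choices, so probability 1/2; weight (4/15)·(1/2) = 2/15.
If it is in box 4 (prior 4/15): the host has 3 equally likely choices, so probability 1/3; weight (4/15)·(1/3) = 4/45.
The weights sum to 13/45.
So P(the gold coin in box 1 | the host opened box 2) = (1/15) / (13/45) = 3/13.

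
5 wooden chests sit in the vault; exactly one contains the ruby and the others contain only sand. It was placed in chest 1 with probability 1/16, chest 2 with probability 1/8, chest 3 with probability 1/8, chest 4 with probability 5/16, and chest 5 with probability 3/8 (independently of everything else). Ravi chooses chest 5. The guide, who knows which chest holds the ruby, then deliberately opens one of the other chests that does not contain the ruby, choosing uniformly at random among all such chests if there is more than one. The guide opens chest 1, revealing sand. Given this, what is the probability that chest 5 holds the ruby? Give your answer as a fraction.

Consider each possible location of the ruby in turn.
If it is in chest 1 (prior 1/16): the guide opened chest 1, so this case is ruled out; weight (1/16)·0 = 0.
If it is in either of chests 2 and 3 (prior 1/8 each): the guide has 3 equally likely choices, so probability 1/3; weight (1/8)·(1/3) = 1/24 each.
If it is in chest 4 (prior 5/16): the guide has 3 equally likely choices, so probability 1/3; weight (5/16)·(1/3) = 5/48.
If it is in chest 5 (prior 3/8): the guide has 4 equally likely choices, so probability 1/4; weight (3/8)·(1/4) = 3/32.
The weights sum to 9/32.
So P(the ruby in chest 5 | the guide opened chest 1) = (3/32) / (9/32) = 1/3.

1/3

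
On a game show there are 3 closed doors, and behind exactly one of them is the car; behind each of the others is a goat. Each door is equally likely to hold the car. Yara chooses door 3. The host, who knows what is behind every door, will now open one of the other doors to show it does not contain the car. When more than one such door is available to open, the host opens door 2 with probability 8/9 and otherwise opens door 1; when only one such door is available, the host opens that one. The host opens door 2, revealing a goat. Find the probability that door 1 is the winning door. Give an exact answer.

9/17

Consider each possible location of the car in turn.
If it is behind door 1 (prior 1/3): only door 2 is available, probability 1; weight (1/3)·1 = 1/3.
If it is behind door 2 (prior 1/3): the host opened door 2, so this case is ruled out; weight (1/3)·0 = 0.
If it is behind door 3 (prior 1/3): door 2 is available, opened with probability 8/9; weight (1/3)·(8/9) = 8/27.
The weights sum to 17/27.
So P(the car behind door 1 | the host opened door 2) = (1/3) / (17/27) = 9/17.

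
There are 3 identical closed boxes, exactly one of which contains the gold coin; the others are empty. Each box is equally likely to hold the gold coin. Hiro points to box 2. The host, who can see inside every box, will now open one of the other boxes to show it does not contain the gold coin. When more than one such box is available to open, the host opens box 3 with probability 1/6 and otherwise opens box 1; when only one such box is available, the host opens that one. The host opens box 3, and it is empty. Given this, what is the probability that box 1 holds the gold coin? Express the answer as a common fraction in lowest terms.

Consider each possible location of the gold coin in turn.
If it is in box 1 (prior 1/3): only box 3 is available, probability 1; weight (1/3)·1 = 1/3.
If it is in box 2 (prior 1/3): box 3 is available, opened with probability 1/6; weight (1/3)·(1/6) = 1/18.
If it is in box 3 (prior 1/3): the host opened box 3, so this case is ruled out; weight (1/3)·0 = 0.
The weights sum to 7/18.
So P(the gold coin in box 1 | the host opened box 3) = (1/3) / (7/18) = 6/7.

6/7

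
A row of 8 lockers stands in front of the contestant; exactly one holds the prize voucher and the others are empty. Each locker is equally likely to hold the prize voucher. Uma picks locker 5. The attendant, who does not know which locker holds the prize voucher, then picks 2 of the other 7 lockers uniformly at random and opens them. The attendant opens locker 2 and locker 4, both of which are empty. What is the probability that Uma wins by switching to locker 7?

Because the attendant chose which lockers to open without knowing where the prize voucher is, the choice is independent of the prize location. Learning that none of the 2 opened lockers holds the prize voucher simply rules out those 2 locations and leaves the remaining 6 lockers still equally likely by symmetry.
So P(the prize voucher in locker 7) = 1/6.

1/6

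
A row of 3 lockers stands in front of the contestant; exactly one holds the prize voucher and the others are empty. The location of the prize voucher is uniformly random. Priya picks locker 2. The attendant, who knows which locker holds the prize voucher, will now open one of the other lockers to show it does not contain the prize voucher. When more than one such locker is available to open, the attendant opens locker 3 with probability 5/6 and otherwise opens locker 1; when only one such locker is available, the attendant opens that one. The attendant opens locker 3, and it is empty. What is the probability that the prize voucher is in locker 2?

Apply Bayes' rule, conditioning on where the prize voucher actually is.
If it is in locker 1 (prior 1/3): only locker 3 is available, probability 1; weight (1/3)·1 = 1/3.
If it is in locker 2 (prior 1/3): locker 3 is available, opened with probability 5/6; weight (1/3)·(5/6) = 5/18.
If it is in locker 3 (prior 1/3): the attendant opened locker 3, so this case is ruled out; weight (1/3)·0 = 0.
The weights sum to 11/18.
So P(the prize voucher in locker 2 | the attendant opened locker 3) = (5/18) / (11/18) = 5/11.

5/11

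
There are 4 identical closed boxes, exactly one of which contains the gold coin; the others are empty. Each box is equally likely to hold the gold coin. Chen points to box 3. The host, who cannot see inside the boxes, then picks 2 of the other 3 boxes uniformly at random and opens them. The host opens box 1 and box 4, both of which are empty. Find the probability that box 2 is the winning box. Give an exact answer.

1/2

Condition on the true location of the gold coin.
If it is in either of boxes 1 and 4 (prior 1/4 each): that box was opened and seen not to hold the prize — ruled out; weight (1/4)·0 = 0 each.
If it is in either of boxes 2 and 3 (prior 1/4 each): the host picks exactly this set with probability 1/3 regardless, and none is the prize; weight (1/4)·(1/3) = 1/12 each.
The weights sum to 1/6.
So P(the gold coin in box 2 | the host opened box 1 and box 4) = (1/12) / (1/6) = 1/2.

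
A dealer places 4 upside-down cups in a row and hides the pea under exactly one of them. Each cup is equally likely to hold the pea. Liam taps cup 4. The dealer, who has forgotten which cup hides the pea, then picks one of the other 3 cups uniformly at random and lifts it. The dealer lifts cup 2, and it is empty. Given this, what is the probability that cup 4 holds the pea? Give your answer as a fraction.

Because the dealer chose which cup to lift without knowing where the pea is, the choice is independent of the prize location. Learning that cup 2 does not hold the pea simply rules out that one location and leaves the remaining 3 cups still equally likely by symmetry.
So P(the pea under cup 4) = 1/3.

1/3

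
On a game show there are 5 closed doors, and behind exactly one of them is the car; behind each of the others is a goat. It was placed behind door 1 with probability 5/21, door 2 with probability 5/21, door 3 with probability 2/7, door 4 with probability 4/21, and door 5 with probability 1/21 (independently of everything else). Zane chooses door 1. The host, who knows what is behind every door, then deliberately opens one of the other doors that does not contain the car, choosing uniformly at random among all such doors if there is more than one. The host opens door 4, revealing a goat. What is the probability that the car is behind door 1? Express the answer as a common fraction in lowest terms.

Apply Bayes' rule, conditioning on where the car actually is.
If it is behind door 1 (prior 5/21): the host has 4 equally likely choices, so probability 1/4; weight (5/21)·(1/4) = 5/84.
If it is behind door 2 (prior 5/21): the host has 3 equally likely choices, so probability 1/3; weight (5/21)·(1/3) = 5/63.
If it is behind door 3 (prior 2/7): the host has 3 equally likely choices, so probability 1/3; weight (2/7)·(1/3) = 2/21.
If it is behind door 4 (prior 4/21): the host opened door 4, so this case is ruled out; weight (4/21)·0 = 0.
If it is behind door 5 (prior 1/21): the host has 3 equally likely choices, so probability 1/3; weight (1/21)·(1/3) = 1/63.
The weights sum to 1/4.
So P(the car behind door 1 | the host opened door 4) = (5/84) / (1/4) = 5/21.

5/21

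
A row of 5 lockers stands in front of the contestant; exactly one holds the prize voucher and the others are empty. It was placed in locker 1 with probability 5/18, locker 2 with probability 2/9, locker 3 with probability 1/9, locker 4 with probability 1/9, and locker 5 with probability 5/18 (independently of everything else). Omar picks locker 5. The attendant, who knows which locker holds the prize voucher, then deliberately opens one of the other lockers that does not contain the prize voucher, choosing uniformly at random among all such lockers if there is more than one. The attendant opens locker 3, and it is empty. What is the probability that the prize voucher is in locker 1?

20/59

Apply Bayes' rule, conditioning on where the prize voucher actually is.
If it is in locker 1 (prior 5/18): the attendant has 3 equally likely choices, so probability 1/3; weight (5/18)·(1/3) = 5/54.
If it is in locker 2 (prior 2/9): the attendant has 3 equally likely choices, so probability 1/3; weight (2/9)·(1/3) = 2/27.
If it is in locker 3 (prior 1/9): the attendant opened locker 3, so this case is ruled out; weight (1/9)·0 = 0.
If it is in locker 4 (prior 1/9): the attendant has 3 equally likely choices, so probability 1/3; weight (1/9)·(1/3) = 1/27.
If it is in locker 5 (prior 5/18): the attendant has 4 equally likely choices, so probability 1/4; weight (5/18)·(1/4) = 5/72.
The weights sum to 59/216.
So P(the prize voucher in locker 1 | the attendant opened locker 3) = (5/54) / (59/216) = 20/59.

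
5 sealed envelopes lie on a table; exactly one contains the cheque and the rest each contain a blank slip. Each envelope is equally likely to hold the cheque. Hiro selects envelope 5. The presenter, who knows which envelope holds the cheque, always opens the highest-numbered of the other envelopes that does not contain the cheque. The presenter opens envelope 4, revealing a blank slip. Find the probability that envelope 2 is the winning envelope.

Apply Bayes' rule, conditioning on where the cheque actually is.
If it is in any of envelopes 1, 2, 3, and 5 (prior 1/5 each): envelope 4 is the highest-numbered option available, probability 1; weight (1/5)·1 = 1/5 each.
If it is in envelope 4 (prior 1/5): the presenter opened envelope 4, so this case is ruled out; weight (1/5)·0 = 0.
The weights sum to 4/5.
So P(the cheque in envelope 2 | the presenter opened envelope 4) = (1/5) / (4/5) = 1/4.

1/4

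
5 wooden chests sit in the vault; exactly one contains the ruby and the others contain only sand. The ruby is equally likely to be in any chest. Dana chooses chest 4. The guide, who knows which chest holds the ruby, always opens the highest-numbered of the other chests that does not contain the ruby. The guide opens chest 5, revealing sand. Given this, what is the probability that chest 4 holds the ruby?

1/4

Apply Bayes' rule, conditioning on where the ruby actually is.
If it is in any of chests 1, 2, 3, and 4 (prior 1/5 each): chest 5 is the highest-numbered option available, probability 1; weight (1/5)·1 = 1/5 each.
If it is in chest 5 (prior 1/5): the guide opened chest 5, so this case is ruled out; weight (1/5)·0 = 0.
The weights sum to 4/5.
So P(the ruby in chest 4 | the guide opened chest 5) = (1/5) / (4/5) = 1/4.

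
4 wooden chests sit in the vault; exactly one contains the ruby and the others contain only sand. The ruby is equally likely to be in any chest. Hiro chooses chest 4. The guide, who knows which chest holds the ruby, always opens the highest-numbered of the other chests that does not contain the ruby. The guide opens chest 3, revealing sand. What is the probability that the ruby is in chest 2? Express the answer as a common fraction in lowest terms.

1/3

Condition on the true location of the ruby.
If it is in any of chests 1, 2, and 4 (prior 1/4 each): chest 3 is the highest-numbered option available, probability 1; weight (1/4)·1 = 1/4 each.
If it is in chest 3 (prior 1/4): the guide opened chest 3, so this case is ruled out; weight (1/4)·0 = 0.
The weights sum to 3/4.
So P(the ruby in chest 2 | the guide opened chest 3) = (1/4) / (3/4) = 1/3.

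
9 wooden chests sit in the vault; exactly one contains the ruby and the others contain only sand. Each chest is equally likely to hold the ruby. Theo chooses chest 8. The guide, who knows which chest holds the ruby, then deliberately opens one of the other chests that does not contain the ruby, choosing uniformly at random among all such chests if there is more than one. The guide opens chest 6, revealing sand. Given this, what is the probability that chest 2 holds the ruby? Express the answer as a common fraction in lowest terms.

Consider each possible location of the ruby in turn.
If it is in any of chests 1, 2, 3, 4, 5, 7, and 9 (prior 1/9 each): the guide has 7 equally likely choices, so probability 1/7; weight (1/9)·(1/7) = 1/63 each.
If it is in chest 6 (prior 1/9): the guide opened chest 6, so this case is ruled out; weight (1/9)·0 = 0.
If it is in chest 8 (prior 1/9): the guide has 8 equally likely choices, so probability 1/8; weight (1/9)·(1/8) = 1/72.
The weights sum to 1/8.
So P(the ruby in chest 2 | the guide opened chest 6) = (1/63) / (1/8) = 8/63.

8/63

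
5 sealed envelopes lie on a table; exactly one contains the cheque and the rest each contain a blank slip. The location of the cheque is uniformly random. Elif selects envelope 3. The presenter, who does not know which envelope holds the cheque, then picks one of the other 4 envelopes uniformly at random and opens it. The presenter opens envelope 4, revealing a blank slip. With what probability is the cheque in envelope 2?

Apply Bayes' rule, conditioning on where the cheque actually is.
If it is in any of envelopes 1, 2, 3, and 5 (prior 1/5 each): the presenter picks envelope 4 with probability 1/4 regardless, and it is not the prize; weight (1/5)·(1/4) = 1/20 each.
If it is in envelope 4 (prior 1/5): the presenter opened envelope 4, so this case is ruled out; weight (1/5)·0 = 0.
The weights sum to 1/5.
So P(the cheque in envelope 2 | the presenter opened envelope 4) = (1/20) / (1/5) = 1/4.

1/4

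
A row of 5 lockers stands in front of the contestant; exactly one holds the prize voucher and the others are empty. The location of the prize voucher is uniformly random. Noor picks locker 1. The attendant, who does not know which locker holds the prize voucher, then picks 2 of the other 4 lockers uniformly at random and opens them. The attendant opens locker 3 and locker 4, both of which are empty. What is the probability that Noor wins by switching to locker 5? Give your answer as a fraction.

1/3

Because the attendant chose which lockers to open without knowing where the prize voucher is, the choice is independent of the prize location. Learning that none of the 2 opened lockers holds the prize voucher simply rules out those 2 locations and leaves the remaining 3 lockers still equally likely by symmetry.
So P(the prize voucher in locker 5) = 1/3.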